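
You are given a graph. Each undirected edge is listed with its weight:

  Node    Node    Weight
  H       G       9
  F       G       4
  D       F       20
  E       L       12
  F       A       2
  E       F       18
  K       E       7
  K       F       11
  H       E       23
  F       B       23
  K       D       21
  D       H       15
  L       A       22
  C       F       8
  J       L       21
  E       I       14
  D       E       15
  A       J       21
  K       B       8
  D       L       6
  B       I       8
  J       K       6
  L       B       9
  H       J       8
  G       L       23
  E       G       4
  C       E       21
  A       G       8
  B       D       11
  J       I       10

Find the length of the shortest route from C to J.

25

Running Dijkstra from C:
C: 0
F: 8  (via C)
A: 10  (via F)
G: 12  (via F)
E: 16  (via G)
K: 19  (via F)
H: 21  (via G)
J: 25  (via K)
Shortest route: C → F → K → J = 25.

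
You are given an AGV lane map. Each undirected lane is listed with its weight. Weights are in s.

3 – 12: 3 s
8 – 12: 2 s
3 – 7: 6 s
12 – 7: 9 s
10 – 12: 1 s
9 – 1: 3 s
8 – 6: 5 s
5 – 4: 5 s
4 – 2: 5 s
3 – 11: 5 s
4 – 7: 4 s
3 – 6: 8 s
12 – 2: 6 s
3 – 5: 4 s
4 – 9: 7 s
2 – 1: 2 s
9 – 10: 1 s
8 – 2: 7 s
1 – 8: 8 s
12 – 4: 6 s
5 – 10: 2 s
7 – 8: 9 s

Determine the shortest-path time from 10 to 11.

9 s

Settle nodes by increasing distance from 10:
10: 0
9: 1  (via 10)
12: 1  (via 10)
5: 2  (via 10)
8: 3  (via 12)
1: 4  (via 9)
3: 4  (via 12)
2: 6  (via 1)
4: 7  (via 12)
6: 8  (via 8)
11: 9  (via 3)
Shortest route: 10 → 12 → 3 → 11 = 9 s.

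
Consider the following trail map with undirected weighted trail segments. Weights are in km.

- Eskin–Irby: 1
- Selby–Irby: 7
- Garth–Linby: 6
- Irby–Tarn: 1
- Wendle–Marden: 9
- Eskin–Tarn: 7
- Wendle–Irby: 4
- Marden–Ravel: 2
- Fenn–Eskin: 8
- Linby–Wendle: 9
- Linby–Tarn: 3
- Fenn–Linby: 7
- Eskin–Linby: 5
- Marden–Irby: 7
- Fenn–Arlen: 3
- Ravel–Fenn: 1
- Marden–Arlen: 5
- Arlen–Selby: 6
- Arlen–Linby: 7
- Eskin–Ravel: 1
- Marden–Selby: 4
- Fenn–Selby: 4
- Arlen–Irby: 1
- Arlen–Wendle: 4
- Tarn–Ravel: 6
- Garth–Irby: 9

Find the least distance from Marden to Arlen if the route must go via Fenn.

Best Marden to Fenn: Marden–Ravel–Fenn costing 3
Shortest Fenn→Arlen: Fenn–Arlen = 3
Total via Fenn: 3 + 3 = 6 km.

6 km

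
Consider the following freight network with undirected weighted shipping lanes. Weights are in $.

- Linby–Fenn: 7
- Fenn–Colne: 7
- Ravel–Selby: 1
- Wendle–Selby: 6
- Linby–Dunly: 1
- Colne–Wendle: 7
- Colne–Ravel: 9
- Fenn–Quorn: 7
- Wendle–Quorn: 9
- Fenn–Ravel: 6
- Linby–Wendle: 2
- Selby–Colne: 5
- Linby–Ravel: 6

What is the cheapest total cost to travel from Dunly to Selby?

Enumerating some paths:
Dunly → Linby → Wendle → Selby: 1+2+6 = 9
Dunly → Linby → Wendle → Colne → Selby: 1+2+7+5 = 15
Dunly → Linby → Ravel → Selby: 1+6+1 = 8
Dunly → Linby → Fenn → Ravel → Selby: 1+7+6+1 = 15
The minimum is $8 via Dunly → Linby → Ravel → Selby.

$8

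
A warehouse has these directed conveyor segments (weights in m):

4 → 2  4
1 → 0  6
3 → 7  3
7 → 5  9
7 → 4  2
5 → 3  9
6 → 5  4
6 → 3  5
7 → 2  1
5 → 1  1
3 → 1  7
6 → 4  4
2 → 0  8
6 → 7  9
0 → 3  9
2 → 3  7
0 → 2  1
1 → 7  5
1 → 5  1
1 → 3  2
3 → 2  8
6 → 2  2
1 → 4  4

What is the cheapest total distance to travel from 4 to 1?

18 m

Enumerating some paths:
4 - 2 - 0 - 3 - 7 - 5 - 1: 4+8+9+3+9+1 = 34
4 - 2 - 0 - 3 - 1: 4+8+9+7 = 28
4 - 2 - 3 - 7 - 5 - 1: 4+7+3+9+1 = 24
4 - 2 - 3 - 1: 4+7+7 = 18
Cheapest is 4 - 2 - 3 - 1 at 18 m.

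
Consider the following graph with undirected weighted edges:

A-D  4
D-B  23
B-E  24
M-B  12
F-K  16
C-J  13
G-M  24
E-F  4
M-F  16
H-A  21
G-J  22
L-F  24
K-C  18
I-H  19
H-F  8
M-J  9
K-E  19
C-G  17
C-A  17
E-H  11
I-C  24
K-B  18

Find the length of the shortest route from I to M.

Settle nodes by increasing distance from I:
I: 0
H: 19  (via I)
C: 24  (via I)
F: 27  (via H)
E: 30  (via H)
J: 37  (via C)
A: 40  (via H)
G: 41  (via C)
K: 42  (via C)
M: 43  (via F)
Shortest route: I → H → F → M = 43.

43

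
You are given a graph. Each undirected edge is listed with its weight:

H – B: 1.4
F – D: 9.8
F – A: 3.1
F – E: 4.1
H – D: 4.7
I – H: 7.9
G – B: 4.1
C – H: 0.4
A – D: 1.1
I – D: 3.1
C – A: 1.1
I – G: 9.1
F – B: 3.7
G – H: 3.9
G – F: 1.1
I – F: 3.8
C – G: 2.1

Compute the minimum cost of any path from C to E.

7.3

Compare a few routes:
C–G–F–E: 2.1+1.1+4.1 = 7.3
C–A–F–E: 1.1+3.1+4.1 = 8.3
Cheapest is C–G–F–E at 7.3.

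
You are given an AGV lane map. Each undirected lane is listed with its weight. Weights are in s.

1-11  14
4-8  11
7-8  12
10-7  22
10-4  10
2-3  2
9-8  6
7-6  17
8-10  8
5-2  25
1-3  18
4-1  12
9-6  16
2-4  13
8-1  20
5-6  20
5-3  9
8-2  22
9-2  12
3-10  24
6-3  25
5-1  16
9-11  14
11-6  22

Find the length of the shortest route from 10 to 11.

Settle nodes by increasing distance from 10:
10: 0
8: 8  (via 10)
4: 10  (via 10)
9: 14  (via 8)
7: 20  (via 8)
1: 22  (via 4)
2: 23  (via 4)
3: 24  (via 10)
11: 28  (via 9)
Shortest route: 10 → 8 → 9 → 11 = 28 s.

28 s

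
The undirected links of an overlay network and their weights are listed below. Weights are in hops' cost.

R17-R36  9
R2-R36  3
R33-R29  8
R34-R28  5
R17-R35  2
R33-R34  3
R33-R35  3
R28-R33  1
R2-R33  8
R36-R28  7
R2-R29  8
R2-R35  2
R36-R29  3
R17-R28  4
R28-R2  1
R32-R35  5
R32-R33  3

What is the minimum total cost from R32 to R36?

8 hops' cost

Enumerating some paths:
R32 - R33 - R35 - R2 - R36: 3+3+2+3 = 11
R32 - R33 - R28 - R36: 3+1+7 = 11
R32 - R33 - R28 - R2 - R36: 3+1+1+3 = 8
R32 - R35 - R2 - R36: 5+2+3 = 10
Cheapest is R32 - R33 - R28 - R2 - R36 at 8 hops' cost.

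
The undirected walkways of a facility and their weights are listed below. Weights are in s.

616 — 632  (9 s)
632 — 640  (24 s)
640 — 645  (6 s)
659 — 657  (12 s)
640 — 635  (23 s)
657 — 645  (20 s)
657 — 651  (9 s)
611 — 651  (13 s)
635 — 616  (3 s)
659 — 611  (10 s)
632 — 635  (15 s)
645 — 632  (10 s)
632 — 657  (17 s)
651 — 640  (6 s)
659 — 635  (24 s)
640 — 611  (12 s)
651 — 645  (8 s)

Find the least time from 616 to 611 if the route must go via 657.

48 s

Best 616 to 657: 616 → 632 → 657 costing 26
Shortest 657→611: 657 → 651 → 611 = 22
Total via 657: 26 + 22 = 48 s.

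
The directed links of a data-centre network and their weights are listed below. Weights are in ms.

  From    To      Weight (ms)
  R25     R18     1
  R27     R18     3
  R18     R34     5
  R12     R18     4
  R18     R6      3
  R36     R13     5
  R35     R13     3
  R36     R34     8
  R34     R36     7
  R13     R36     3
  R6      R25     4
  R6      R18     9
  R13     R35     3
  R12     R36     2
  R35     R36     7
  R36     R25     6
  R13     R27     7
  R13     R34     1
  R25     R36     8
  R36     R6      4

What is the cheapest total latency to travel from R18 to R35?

20 ms

Enumerating some paths:
R18–R34–R36–R13–R35: 5+7+5+3 = 20
R18–R6–R25–R36–R13–R35: 3+4+8+5+3 = 23
The minimum is 20 ms via R18–R34–R36–R13–R35.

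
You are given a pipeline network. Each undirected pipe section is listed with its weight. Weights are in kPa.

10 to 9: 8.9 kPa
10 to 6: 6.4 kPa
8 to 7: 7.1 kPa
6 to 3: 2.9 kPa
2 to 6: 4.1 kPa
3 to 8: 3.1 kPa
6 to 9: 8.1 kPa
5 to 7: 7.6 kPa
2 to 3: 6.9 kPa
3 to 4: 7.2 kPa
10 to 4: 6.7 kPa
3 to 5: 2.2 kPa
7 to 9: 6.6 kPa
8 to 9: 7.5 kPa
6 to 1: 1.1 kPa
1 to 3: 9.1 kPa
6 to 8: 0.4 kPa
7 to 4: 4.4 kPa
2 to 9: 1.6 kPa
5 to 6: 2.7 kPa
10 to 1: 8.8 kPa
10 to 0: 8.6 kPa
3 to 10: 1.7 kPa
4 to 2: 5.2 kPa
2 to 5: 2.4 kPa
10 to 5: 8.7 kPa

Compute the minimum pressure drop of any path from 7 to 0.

19.7 kPa

Candidate routes:
7 → 8 → 3 → 10 → 0: 7.1+3.1+1.7+8.6 = 20.5
7 → 5 → 3 → 10 → 0: 7.6+2.2+1.7+8.6 = 20.1
7 → 4 → 10 → 0: 4.4+6.7+8.6 = 19.7
7 → 8 → 6 → 3 → 10 → 0: 7.1+0.4+2.9+1.7+8.6 = 20.7
Cheapest is 7 → 4 → 10 → 0 at 19.7 kPa.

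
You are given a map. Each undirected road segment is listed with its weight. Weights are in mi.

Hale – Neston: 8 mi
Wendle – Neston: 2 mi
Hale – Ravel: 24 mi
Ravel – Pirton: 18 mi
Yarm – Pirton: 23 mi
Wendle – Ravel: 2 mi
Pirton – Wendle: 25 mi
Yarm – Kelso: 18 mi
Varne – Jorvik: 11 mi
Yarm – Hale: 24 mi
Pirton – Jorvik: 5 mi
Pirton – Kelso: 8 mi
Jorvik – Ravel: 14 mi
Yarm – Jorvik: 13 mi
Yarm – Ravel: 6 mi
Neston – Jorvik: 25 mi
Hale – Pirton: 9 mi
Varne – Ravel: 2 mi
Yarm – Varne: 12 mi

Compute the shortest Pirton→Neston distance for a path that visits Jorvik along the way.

22 mi

Shortest Pirton→Jorvik: Pirton → Jorvik = 5
Shortest Jorvik→Neston: Jorvik → Varne → Ravel → Wendle → Neston = 17
Total via Jorvik: 5 + 17 = 22 mi.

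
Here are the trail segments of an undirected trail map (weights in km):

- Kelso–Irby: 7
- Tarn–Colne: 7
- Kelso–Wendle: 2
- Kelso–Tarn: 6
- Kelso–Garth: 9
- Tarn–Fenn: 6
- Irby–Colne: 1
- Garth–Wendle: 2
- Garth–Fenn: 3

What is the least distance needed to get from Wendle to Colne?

Compare a few routes:
Wendle → Kelso → Irby → Colne: 2+7+1 = 10
Wendle → Kelso → Tarn → Colne: 2+6+7 = 15
The minimum is 10 km via Wendle → Kelso → Irby → Colne.

10 km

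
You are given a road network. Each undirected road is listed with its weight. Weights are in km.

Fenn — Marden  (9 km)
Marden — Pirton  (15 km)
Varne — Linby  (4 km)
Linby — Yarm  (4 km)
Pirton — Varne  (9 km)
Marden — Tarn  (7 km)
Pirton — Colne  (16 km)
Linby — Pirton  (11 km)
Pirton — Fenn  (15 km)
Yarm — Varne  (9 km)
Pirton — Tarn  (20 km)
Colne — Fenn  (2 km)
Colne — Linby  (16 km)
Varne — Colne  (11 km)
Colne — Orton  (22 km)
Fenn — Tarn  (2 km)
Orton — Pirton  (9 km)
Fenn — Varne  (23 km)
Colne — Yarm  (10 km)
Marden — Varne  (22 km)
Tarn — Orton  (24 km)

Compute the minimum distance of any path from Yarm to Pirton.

Shortest distances from Yarm:
Yarm: 0
Linby: 4  (via Yarm)
Varne: 8  (via Linby)
Colne: 10  (via Yarm)
Fenn: 12  (via Colne)
Tarn: 14  (via Fenn)
Pirton: 15  (via Linby)
Shortest route: Yarm–Linby–Pirton = 15 km.

15 km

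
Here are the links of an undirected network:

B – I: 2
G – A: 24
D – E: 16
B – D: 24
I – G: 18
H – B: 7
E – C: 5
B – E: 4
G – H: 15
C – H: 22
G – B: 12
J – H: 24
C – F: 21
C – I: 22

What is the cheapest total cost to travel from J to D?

51

Settle nodes by increasing distance from J:
J: 0
H: 24  (via J)
B: 31  (via H)
I: 33  (via B)
E: 35  (via B)
G: 39  (via H)
C: 40  (via E)
D: 51  (via E)
Shortest route: J–H–B–E–D = 51.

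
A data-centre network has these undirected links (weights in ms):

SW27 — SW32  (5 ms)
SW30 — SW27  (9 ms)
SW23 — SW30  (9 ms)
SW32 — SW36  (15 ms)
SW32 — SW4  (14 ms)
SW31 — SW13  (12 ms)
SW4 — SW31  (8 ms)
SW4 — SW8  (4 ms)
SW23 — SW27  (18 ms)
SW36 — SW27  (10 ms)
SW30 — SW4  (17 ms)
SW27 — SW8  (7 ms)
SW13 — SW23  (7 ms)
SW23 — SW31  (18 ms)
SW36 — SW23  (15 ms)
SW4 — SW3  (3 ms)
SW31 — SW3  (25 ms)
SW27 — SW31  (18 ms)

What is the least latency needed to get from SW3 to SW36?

Shortest distances from SW3:
SW3: 0
SW4: 3  (via SW3)
SW8: 7  (via SW4)
SW31: 11  (via SW4)
SW27: 14  (via SW8)
SW32: 17  (via SW4)
SW30: 20  (via SW4)
SW13: 23  (via SW31)
SW36: 24  (via SW27)
Shortest route: SW3 → SW4 → SW8 → SW27 → SW36 = 24 ms.

24 ms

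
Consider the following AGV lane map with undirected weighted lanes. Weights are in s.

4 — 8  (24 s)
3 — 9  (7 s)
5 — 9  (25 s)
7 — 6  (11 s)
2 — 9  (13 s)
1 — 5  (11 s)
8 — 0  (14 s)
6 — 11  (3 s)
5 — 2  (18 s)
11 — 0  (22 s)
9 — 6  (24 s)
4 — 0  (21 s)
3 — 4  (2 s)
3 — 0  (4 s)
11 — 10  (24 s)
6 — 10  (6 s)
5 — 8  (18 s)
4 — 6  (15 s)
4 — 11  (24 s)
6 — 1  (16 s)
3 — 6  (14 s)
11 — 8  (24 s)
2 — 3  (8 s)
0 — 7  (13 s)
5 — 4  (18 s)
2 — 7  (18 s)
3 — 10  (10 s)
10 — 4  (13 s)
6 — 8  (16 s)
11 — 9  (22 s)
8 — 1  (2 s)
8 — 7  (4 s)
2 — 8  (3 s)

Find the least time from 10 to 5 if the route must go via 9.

Shortest 10→9: 10–3–9 = 17
Best 9 to 5: 9–5 costing 25
Total via 9: 17 + 25 = 42 s.

42 s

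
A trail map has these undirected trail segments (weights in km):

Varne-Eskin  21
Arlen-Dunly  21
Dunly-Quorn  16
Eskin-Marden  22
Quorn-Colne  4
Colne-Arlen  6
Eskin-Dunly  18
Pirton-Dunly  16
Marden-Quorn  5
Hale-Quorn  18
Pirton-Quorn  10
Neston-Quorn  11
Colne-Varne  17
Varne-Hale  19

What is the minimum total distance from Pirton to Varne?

Candidate routes:
Pirton–Dunly–Eskin–Varne: 16+18+21 = 55
Pirton–Quorn–Colne–Varne: 10+4+17 = 31
Pirton–Dunly–Quorn–Colne–Varne: 16+16+4+17 = 53
Pirton–Quorn–Hale–Varne: 10+18+19 = 47
The minimum is 31 km via Pirton–Quorn–Colne–Varne.

31 km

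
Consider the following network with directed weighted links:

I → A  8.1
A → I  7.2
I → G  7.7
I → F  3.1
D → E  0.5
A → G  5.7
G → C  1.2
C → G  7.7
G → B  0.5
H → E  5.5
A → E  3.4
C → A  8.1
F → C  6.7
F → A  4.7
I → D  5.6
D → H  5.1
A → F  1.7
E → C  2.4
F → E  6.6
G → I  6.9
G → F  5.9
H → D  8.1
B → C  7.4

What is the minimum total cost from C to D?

Settle nodes by increasing distance from C:
C: 0
G: 7.7  (via C)
A: 8.1  (via C)
B: 8.2  (via G)
F: 9.8  (via A)
E: 11.5  (via A)
I: 14.6  (via G)
D: 20.2  (via I)
Shortest route: C–G–I–D = 20.2.

20.2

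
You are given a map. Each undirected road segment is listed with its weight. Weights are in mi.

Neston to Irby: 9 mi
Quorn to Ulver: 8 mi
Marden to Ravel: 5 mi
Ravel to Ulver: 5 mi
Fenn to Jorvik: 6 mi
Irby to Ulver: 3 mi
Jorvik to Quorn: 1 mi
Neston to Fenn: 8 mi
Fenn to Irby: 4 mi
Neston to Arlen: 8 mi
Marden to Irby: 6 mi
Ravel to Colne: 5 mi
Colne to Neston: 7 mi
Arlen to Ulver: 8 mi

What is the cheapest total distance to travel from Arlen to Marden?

Running Dijkstra from Arlen:
Arlen: 0
Neston: 8  (via Arlen)
Ulver: 8  (via Arlen)
Irby: 11  (via Ulver)
Ravel: 13  (via Ulver)
Fenn: 15  (via Irby)
Colne: 15  (via Neston)
Quorn: 16  (via Ulver)
Jorvik: 17  (via Quorn)
Marden: 17  (via Irby)
Shortest route: Arlen–Ulver–Irby–Marden = 17 mi.

17 mi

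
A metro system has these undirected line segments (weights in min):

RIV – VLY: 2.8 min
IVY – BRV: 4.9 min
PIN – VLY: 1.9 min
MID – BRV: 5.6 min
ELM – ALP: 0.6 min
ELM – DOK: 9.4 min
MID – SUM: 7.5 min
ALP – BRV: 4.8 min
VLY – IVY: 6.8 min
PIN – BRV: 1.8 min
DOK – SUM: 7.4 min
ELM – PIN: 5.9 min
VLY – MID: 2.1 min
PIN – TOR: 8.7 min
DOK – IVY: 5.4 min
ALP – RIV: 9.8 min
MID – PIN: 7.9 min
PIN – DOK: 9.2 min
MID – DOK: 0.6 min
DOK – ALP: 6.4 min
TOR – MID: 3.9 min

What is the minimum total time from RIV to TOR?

8.8 min

Compare a few routes:
RIV–VLY–PIN–MID–TOR: 2.8+1.9+7.9+3.9 = 16.5
RIV–VLY–PIN–BRV–MID–TOR: 2.8+1.9+1.8+5.6+3.9 = 16
RIV–VLY–MID–TOR: 2.8+2.1+3.9 = 8.8
RIV–VLY–PIN–TOR: 2.8+1.9+8.7 = 13.4
Cheapest is RIV–VLY–MID–TOR at 8.8 min.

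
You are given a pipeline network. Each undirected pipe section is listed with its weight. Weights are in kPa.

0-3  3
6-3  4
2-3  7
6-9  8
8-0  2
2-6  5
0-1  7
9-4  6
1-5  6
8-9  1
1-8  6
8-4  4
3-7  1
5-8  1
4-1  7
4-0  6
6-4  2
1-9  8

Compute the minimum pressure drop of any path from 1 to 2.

14 kPa

Compare a few routes:
1–4–6–2: 7+2+5 = 14
1–8–4–6–2: 6+4+2+5 = 17
1–5–8–4–6–2: 6+1+4+2+5 = 18
1–0–3–2: 7+3+7 = 17
Cheapest is 1–4–6–2 at 14 kPa.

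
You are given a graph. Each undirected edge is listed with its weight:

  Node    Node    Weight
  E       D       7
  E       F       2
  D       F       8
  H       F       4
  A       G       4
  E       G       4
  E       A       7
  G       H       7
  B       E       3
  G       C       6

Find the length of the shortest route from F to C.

Shortest distances from F:
F: 0
E: 2  (via F)
H: 4  (via F)
B: 5  (via E)
G: 6  (via E)
D: 8  (via F)
A: 9  (via E)
C: 12  (via G)
Shortest route: F → E → G → C = 12.

12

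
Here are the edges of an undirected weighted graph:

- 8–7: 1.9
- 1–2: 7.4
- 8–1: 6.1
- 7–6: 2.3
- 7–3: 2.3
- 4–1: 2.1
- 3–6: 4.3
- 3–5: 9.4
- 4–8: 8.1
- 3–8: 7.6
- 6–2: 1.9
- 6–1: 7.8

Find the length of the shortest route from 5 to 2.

Compare a few routes:
5 → 3 → 7 → 8 → 1 → 2: 9.4+2.3+1.9+6.1+7.4 = 27.1
5 → 3 → 7 → 6 → 2: 9.4+2.3+2.3+1.9 = 15.9
5 → 3 → 8 → 7 → 6 → 2: 9.4+7.6+1.9+2.3+1.9 = 23.1
5 → 3 → 6 → 2: 9.4+4.3+1.9 = 15.6
The minimum is 15.6 via 5 → 3 → 6 → 2.

15.6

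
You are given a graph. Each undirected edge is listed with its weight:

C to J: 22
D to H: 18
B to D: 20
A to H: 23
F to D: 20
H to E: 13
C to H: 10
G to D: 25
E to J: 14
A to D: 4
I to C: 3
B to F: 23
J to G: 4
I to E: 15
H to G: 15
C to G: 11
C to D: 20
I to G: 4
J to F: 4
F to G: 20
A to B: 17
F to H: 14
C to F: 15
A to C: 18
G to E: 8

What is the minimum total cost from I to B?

Running Dijkstra from I:
I: 0
C: 3  (via I)
G: 4  (via I)
J: 8  (via G)
E: 12  (via G)
F: 12  (via J)
H: 13  (via C)
A: 21  (via C)
D: 23  (via C)
B: 35  (via F)
Shortest route: I–G–J–F–B = 35.

35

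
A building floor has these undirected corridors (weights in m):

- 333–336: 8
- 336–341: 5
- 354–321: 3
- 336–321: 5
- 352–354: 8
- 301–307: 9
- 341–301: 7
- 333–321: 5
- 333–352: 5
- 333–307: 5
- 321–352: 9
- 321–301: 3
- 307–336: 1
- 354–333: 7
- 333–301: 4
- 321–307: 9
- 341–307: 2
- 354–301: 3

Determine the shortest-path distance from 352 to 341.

12 m

Compare a few routes:
352 → 333 → 307 → 341: 5+5+2 = 12
352 → 333 → 307 → 336 → 341: 5+5+1+5 = 16
The minimum is 12 m via 352 → 333 → 307 → 341.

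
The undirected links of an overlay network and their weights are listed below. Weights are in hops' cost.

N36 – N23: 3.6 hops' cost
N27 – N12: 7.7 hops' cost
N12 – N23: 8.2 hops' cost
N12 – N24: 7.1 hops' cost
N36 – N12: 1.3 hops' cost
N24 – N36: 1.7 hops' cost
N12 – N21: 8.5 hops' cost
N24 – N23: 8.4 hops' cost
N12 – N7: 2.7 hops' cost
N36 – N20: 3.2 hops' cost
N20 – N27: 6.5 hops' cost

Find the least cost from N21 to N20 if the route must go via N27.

22.7 hops' cost

Best N21 to N27: N21–N12–N27 costing 16.2
Shortest N27→N20: N27–N20 = 6.5
Total via N27: 16.2 + 6.5 = 22.7 hops' cost.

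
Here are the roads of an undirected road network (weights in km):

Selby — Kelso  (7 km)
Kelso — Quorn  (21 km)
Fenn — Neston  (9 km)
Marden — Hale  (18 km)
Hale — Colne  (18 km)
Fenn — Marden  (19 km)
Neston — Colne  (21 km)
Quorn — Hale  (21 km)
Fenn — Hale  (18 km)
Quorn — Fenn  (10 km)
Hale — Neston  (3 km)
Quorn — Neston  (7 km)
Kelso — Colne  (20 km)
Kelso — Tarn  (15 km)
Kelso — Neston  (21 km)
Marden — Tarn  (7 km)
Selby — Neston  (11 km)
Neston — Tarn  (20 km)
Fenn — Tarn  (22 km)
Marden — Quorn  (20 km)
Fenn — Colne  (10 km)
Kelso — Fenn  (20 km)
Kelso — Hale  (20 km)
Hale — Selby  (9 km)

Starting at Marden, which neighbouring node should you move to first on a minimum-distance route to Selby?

Hale

Compare a few routes:
Marden → Hale → Neston → Selby: 18+3+11 = 32
Marden → Hale → Selby: 18+9 = 27
Marden → Tarn → Kelso → Selby: 7+15+7 = 29
The minimum is 27 km via Marden → Hale → Selby.
So from Marden the first move is to Hale.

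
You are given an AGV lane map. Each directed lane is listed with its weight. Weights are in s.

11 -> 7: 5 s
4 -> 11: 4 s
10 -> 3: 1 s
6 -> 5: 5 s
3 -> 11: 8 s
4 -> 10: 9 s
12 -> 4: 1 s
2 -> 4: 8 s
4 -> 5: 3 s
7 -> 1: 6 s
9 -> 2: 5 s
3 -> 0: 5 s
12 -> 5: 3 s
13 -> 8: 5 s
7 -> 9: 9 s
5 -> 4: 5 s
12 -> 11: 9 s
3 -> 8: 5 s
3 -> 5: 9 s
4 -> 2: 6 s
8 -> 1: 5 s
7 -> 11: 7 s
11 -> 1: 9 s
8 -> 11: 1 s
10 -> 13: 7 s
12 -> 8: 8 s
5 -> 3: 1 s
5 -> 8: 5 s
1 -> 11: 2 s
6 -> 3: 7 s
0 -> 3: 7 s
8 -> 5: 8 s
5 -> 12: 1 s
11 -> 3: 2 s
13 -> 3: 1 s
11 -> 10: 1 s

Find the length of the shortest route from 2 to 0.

Settle nodes by increasing distance from 2:
2: 0
4: 8  (via 2)
5: 11  (via 4)
3: 12  (via 5)
11: 12  (via 4)
12: 12  (via 5)
10: 13  (via 11)
8: 16  (via 5)
0: 17  (via 3)
Shortest route: 2–4–5–3–0 = 17 s.

17 s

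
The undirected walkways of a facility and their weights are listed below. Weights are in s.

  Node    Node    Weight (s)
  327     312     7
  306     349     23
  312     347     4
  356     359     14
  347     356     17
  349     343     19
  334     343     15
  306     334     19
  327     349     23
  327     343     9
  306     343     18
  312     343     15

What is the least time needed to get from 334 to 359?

65 s

Settle nodes by increasing distance from 334:
334: 0
343: 15  (via 334)
306: 19  (via 334)
327: 24  (via 343)
312: 30  (via 343)
347: 34  (via 312)
349: 34  (via 343)
356: 51  (via 347)
359: 65  (via 356)
Shortest route: 334–343–312–347–356–359 = 65 s.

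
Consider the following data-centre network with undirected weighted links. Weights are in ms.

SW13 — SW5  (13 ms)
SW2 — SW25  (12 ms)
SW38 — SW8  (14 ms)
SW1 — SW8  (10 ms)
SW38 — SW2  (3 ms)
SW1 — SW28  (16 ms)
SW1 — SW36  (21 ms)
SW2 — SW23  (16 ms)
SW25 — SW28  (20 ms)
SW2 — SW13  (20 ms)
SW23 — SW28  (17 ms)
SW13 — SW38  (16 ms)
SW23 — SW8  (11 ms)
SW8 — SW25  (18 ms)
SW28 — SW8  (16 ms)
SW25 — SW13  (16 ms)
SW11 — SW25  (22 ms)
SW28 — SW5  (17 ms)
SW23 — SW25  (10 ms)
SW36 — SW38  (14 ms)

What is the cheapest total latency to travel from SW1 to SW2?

Candidate routes:
SW1 → SW8 → SW25 → SW2: 10+18+12 = 40
SW1 → SW8 → SW23 → SW2: 10+11+16 = 37
SW1 → SW36 → SW38 → SW2: 21+14+3 = 38
SW1 → SW8 → SW38 → SW2: 10+14+3 = 27
The minimum is 27 ms via SW1 → SW8 → SW38 → SW2.

27 ms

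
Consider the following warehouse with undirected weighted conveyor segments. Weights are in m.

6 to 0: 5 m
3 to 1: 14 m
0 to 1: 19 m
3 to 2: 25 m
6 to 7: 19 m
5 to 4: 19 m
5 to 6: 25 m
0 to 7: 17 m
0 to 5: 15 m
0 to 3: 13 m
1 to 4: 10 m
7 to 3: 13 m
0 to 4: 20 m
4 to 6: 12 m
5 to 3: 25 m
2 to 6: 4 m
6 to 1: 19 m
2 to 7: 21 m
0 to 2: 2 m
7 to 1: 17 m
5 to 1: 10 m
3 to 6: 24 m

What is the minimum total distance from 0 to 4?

17 m

Enumerating some paths:
0–4: 20 = 20
0–1–4: 19+10 = 29
0–2–6–4: 2+4+12 = 18
0–6–4: 5+12 = 17
The minimum is 17 m via 0–6–4.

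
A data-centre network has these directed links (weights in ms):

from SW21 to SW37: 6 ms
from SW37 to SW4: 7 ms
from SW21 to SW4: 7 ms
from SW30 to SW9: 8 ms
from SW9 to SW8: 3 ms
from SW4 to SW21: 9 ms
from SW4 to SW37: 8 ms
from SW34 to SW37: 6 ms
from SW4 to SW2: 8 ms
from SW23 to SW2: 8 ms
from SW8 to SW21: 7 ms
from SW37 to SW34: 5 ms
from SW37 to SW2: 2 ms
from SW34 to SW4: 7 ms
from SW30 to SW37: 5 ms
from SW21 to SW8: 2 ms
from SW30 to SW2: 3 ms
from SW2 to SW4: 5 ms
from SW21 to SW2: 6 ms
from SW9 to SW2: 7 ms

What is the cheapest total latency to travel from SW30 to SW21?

17 ms

Candidate routes:
SW30 → SW37 → SW2 → SW4 → SW21: 5+2+5+9 = 21
SW30 → SW9 → SW8 → SW21: 8+3+7 = 18
SW30 → SW2 → SW4 → SW21: 3+5+9 = 17
The minimum is 17 ms via SW30 → SW2 → SW4 → SW21.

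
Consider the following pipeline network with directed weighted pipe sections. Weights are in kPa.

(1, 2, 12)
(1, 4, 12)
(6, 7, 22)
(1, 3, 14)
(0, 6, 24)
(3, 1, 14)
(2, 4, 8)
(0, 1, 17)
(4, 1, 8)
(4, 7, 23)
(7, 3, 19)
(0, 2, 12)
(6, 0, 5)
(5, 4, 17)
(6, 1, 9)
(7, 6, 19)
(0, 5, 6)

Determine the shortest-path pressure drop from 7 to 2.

Running Dijkstra from 7:
7: 0
3: 19  (via 7)
6: 19  (via 7)
0: 24  (via 6)
1: 28  (via 6)
5: 30  (via 0)
2: 36  (via 0)
Shortest route: 7 → 6 → 0 → 2 = 36 kPa.

36 kPa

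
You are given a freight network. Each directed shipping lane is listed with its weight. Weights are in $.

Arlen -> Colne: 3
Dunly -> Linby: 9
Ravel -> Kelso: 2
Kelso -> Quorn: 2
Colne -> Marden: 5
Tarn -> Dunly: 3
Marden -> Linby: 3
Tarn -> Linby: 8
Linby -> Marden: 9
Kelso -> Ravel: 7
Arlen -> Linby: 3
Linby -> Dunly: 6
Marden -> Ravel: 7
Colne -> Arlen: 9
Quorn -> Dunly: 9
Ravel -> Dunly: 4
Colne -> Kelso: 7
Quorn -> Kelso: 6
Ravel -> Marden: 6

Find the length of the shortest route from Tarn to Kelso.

Running Dijkstra from Tarn:
Tarn: 0
Dunly: 3  (via Tarn)
Linby: 8  (via Tarn)
Marden: 17  (via Linby)
Ravel: 24  (via Marden)
Kelso: 26  (via Ravel)
Shortest route: Tarn → Linby → Marden → Ravel → Kelso = $26.

$26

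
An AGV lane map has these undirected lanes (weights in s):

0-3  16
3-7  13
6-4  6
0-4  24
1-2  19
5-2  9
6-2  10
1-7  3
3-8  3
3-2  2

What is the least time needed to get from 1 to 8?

Settle nodes by increasing distance from 1:
1: 0
7: 3  (via 1)
3: 16  (via 7)
2: 18  (via 3)
8: 19  (via 3)
Shortest route: 1–7–3–8 = 19 s.

19 s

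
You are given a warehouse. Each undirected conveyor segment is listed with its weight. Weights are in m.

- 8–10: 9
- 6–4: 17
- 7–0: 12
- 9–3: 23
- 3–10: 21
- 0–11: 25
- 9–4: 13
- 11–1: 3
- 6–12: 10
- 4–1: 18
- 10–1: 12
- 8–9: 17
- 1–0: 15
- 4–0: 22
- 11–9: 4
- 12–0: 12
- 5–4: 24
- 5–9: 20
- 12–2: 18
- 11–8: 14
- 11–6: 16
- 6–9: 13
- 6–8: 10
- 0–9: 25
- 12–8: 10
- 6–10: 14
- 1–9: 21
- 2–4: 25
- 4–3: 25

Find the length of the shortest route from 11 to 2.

Shortest distances from 11:
11: 0
1: 3  (via 11)
9: 4  (via 11)
8: 14  (via 11)
10: 15  (via 1)
6: 16  (via 11)
4: 17  (via 9)
0: 18  (via 1)
5: 24  (via 9)
12: 24  (via 8)
3: 27  (via 9)
7: 30  (via 0)
2: 42  (via 4)
Shortest route: 11 → 9 → 4 → 2 = 42 m.

42 m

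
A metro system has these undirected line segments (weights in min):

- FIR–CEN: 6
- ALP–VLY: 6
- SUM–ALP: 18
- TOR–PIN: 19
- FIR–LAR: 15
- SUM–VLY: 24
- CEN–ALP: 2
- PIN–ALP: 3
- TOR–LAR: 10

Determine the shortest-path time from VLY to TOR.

Shortest distances from VLY:
VLY: 0
ALP: 6  (via VLY)
CEN: 8  (via ALP)
PIN: 9  (via ALP)
FIR: 14  (via CEN)
SUM: 24  (via VLY)
TOR: 28  (via PIN)
Shortest route: VLY–ALP–PIN–TOR = 28 min.

28 min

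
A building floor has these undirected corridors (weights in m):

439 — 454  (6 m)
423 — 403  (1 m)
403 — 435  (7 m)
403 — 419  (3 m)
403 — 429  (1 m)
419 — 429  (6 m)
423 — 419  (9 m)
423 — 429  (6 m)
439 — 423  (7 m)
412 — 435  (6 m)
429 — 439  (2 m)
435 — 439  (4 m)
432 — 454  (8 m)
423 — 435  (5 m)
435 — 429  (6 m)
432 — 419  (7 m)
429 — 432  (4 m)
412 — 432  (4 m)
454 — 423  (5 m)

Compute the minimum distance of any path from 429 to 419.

Settle nodes by increasing distance from 429:
429: 0
403: 1  (via 429)
423: 2  (via 403)
439: 2  (via 429)
419: 4  (via 403)
Shortest route: 429 → 403 → 419 = 4 m.

4 m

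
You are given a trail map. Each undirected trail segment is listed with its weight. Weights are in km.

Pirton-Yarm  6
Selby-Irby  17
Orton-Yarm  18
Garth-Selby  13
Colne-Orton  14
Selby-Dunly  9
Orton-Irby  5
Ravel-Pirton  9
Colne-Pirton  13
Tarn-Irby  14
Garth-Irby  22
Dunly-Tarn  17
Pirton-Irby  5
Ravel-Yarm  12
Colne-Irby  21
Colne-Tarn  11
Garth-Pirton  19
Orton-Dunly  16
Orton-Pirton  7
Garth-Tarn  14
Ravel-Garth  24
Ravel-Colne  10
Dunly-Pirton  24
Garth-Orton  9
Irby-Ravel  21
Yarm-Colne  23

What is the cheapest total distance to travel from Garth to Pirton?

Settle nodes by increasing distance from Garth:
Garth: 0
Orton: 9  (via Garth)
Selby: 13  (via Garth)
Irby: 14  (via Orton)
Tarn: 14  (via Garth)
Pirton: 16  (via Orton)
Shortest route: Garth → Orton → Pirton = 16 km.

16 km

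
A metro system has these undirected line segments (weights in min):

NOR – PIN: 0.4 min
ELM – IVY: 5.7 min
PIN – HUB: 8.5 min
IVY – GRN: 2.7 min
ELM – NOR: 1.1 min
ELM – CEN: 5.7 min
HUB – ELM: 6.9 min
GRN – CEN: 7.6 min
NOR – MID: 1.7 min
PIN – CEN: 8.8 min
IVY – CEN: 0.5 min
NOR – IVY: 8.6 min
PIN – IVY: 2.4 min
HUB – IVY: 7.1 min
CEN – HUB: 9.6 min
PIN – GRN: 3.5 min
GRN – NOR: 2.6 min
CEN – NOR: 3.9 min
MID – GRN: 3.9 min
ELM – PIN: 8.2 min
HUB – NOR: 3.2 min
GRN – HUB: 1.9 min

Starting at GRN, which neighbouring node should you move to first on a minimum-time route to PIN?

Candidate routes:
GRN → NOR → PIN: 2.6+0.4 = 3
GRN → PIN: 3.5 = 3.5
The minimum is 3 min via GRN → NOR → PIN.
So from GRN the first move is to NOR.

NOR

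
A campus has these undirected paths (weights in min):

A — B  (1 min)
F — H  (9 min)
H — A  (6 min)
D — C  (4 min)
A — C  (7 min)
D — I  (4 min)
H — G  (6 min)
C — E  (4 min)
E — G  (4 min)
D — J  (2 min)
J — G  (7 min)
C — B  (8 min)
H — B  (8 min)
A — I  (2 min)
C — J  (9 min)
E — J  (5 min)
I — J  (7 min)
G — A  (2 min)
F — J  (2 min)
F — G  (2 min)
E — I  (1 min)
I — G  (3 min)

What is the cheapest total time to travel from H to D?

Candidate routes:
H–G–I–D: 6+3+4 = 13
H–F–J–D: 9+2+2 = 13
H–A–I–D: 6+2+4 = 12
Cheapest is H–A–I–D at 12 min.

12 min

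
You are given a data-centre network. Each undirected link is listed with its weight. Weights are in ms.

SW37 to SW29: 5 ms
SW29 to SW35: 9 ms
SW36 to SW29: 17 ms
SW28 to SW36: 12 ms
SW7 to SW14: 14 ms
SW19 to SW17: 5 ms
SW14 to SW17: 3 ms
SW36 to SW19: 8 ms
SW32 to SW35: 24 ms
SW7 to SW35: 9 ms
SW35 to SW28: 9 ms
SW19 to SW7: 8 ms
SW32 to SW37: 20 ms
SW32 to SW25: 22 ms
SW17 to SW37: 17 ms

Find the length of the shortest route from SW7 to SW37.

Candidate routes:
SW7 → SW35 → SW29 → SW37: 9+9+5 = 23
SW7 → SW14 → SW17 → SW37: 14+3+17 = 34
SW7 → SW19 → SW36 → SW29 → SW37: 8+8+17+5 = 38
SW7 → SW19 → SW17 → SW37: 8+5+17 = 30
Cheapest is SW7 → SW35 → SW29 → SW37 at 23 ms.

23 ms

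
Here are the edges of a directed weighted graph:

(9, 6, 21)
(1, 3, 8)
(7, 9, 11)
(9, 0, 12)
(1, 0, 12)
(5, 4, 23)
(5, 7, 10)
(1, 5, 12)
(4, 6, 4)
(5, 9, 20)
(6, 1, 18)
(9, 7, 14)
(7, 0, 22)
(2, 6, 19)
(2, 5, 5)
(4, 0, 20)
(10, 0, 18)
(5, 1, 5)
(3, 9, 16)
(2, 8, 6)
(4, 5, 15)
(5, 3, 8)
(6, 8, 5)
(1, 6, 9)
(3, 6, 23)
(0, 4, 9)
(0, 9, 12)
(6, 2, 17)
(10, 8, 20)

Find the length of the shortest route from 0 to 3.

Candidate routes:
0 → 4 → 6 → 1 → 3: 9+4+18+8 = 39
0 → 4 → 5 → 3: 9+15+8 = 32
0 → 4 → 5 → 1 → 3: 9+15+5+8 = 37
0 → 4 → 6 → 2 → 5 → 3: 9+4+17+5+8 = 43
Cheapest is 0 → 4 → 5 → 3 at 32.

32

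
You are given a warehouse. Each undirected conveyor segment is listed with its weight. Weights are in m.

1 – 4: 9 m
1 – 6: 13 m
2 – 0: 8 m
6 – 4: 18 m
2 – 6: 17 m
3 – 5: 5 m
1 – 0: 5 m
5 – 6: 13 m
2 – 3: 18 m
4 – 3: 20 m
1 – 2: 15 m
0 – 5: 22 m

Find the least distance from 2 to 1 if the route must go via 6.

Shortest 2→6: 2 → 6 = 17
Shortest 6→1: 6 → 1 = 13
Total via 6: 17 + 13 = 30 m.

30 m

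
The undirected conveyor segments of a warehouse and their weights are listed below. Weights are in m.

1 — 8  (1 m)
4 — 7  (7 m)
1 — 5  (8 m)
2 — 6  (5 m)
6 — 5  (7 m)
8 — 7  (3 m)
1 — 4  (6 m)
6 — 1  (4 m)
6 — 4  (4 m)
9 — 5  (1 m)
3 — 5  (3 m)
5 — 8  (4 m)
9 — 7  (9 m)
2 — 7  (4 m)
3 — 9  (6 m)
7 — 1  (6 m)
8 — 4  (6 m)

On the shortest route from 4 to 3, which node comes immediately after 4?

8

Enumerating some paths:
4 - 8 - 5 - 3: 6+4+3 = 13
4 - 1 - 8 - 5 - 3: 6+1+4+3 = 14
4 - 6 - 5 - 3: 4+7+3 = 14
Cheapest is 4 - 8 - 5 - 3 at 13 m.
So from 4 the first move is to 8.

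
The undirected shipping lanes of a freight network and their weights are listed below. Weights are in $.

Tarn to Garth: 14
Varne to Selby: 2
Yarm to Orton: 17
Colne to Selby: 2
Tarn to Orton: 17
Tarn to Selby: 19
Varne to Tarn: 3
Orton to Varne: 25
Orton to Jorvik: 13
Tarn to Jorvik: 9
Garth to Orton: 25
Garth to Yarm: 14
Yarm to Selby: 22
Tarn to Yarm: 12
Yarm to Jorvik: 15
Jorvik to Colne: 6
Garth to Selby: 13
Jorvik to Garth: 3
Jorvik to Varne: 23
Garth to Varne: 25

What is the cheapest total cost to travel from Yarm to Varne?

Shortest distances from Yarm:
Yarm: 0
Tarn: 12  (via Yarm)
Garth: 14  (via Yarm)
Varne: 15  (via Tarn)
Shortest route: Yarm → Tarn → Varne = $15.

$15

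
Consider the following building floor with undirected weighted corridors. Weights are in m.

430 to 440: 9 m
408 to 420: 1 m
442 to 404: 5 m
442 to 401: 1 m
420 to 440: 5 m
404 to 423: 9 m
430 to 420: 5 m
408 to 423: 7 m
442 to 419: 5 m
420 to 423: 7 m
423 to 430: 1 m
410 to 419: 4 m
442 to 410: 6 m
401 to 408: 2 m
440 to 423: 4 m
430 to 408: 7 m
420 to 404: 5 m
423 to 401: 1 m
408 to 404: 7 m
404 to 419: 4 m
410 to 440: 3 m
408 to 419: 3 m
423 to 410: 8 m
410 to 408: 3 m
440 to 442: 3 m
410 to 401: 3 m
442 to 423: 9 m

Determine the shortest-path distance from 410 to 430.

5 m

Candidate routes:
410 - 408 - 401 - 423 - 430: 3+2+1+1 = 7
410 - 401 - 423 - 430: 3+1+1 = 5
The minimum is 5 m via 410 - 401 - 423 - 430.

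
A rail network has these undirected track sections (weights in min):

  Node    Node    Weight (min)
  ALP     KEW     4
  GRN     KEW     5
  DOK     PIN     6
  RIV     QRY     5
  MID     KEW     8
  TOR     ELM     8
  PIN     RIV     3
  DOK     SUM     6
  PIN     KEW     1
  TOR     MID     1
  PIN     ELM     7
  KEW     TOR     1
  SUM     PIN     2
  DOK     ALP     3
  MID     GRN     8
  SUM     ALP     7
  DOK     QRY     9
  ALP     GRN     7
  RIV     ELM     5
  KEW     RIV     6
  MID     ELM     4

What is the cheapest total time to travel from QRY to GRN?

14 min

Candidate routes:
QRY–RIV–KEW–GRN: 5+6+5 = 16
QRY–DOK–ALP–GRN: 9+3+7 = 19
QRY–RIV–PIN–KEW–GRN: 5+3+1+5 = 14
The minimum is 14 min via QRY–RIV–PIN–KEW–GRN.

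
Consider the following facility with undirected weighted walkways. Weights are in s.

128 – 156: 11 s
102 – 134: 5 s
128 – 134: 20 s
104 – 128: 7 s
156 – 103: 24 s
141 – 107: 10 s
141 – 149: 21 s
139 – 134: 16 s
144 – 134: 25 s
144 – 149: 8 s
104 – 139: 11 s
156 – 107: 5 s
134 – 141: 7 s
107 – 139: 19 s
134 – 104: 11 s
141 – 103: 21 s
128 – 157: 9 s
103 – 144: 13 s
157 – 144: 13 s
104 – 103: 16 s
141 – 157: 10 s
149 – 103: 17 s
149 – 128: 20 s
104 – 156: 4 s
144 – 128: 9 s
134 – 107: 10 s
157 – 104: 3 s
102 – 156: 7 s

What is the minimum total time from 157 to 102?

14 s

Settle nodes by increasing distance from 157:
157: 0
104: 3  (via 157)
156: 7  (via 104)
128: 9  (via 157)
141: 10  (via 157)
107: 12  (via 156)
144: 13  (via 157)
102: 14  (via 156)
Shortest route: 157 → 104 → 156 → 102 = 14 s.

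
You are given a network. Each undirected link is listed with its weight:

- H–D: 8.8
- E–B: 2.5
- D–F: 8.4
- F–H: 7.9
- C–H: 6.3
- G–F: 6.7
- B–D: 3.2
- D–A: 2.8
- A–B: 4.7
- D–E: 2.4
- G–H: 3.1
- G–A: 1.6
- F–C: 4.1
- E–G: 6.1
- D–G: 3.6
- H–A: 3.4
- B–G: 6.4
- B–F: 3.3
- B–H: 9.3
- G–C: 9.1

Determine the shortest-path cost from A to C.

Candidate routes:
A–H–C: 3.4+6.3 = 9.7
A–G–H–C: 1.6+3.1+6.3 = 11
A–G–C: 1.6+9.1 = 10.7
The minimum is 9.7 via A–H–C.

9.7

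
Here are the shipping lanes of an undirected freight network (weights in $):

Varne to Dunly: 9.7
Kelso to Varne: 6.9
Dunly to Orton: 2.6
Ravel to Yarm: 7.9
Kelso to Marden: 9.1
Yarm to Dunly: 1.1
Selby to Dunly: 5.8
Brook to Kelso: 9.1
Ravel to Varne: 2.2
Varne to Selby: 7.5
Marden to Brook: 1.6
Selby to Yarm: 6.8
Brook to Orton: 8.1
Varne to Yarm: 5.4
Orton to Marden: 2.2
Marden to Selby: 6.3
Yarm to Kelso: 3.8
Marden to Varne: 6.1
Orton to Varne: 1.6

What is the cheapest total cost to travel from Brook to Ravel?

Enumerating some paths:
Brook - Orton - Varne - Ravel: 8.1+1.6+2.2 = 11.9
Brook - Marden - Orton - Varne - Ravel: 1.6+2.2+1.6+2.2 = 7.6
Brook - Marden - Orton - Dunly - Yarm - Varne - Ravel: 1.6+2.2+2.6+1.1+5.4+2.2 = 15.1
Brook - Marden - Varne - Ravel: 1.6+6.1+2.2 = 9.9
Cheapest is Brook - Marden - Orton - Varne - Ravel at $7.6.

$7.6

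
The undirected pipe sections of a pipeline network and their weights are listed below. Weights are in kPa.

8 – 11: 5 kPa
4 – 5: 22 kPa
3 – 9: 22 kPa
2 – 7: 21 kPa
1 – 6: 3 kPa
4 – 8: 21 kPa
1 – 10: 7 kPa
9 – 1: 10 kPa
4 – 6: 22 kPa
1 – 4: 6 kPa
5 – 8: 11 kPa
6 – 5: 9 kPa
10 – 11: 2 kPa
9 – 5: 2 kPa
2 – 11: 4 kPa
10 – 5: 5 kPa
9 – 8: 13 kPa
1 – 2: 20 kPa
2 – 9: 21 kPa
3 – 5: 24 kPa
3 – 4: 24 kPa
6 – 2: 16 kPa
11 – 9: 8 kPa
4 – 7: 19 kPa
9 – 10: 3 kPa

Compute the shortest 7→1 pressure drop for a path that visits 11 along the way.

Shortest 7→11: 7 → 2 → 11 = 25
Best 11 to 1: 11 → 10 → 1 costing 9
Total via 11: 25 + 9 = 34 kPa.

34 kPa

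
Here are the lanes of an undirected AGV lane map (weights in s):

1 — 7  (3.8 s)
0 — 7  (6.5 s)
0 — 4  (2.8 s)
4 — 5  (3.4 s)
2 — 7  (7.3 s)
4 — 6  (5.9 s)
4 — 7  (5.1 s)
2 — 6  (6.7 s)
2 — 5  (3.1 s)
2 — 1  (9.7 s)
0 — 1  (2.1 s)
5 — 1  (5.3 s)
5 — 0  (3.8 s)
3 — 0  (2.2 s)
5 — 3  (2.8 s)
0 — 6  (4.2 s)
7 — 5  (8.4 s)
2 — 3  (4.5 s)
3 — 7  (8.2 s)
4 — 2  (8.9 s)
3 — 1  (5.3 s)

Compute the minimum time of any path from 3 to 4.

5 s

Settle nodes by increasing distance from 3:
3: 0
0: 2.2  (via 3)
5: 2.8  (via 3)
1: 4.3  (via 0)
2: 4.5  (via 3)
4: 5  (via 0)
Shortest route: 3 → 0 → 4 = 5 s.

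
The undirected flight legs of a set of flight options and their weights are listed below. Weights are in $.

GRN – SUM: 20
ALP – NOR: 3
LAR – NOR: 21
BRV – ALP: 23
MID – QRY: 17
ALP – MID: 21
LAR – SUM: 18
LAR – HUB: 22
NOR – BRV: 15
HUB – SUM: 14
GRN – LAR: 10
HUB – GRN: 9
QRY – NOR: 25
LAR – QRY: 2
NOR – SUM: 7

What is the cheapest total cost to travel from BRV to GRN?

Settle nodes by increasing distance from BRV:
BRV: 0
NOR: 15  (via BRV)
ALP: 18  (via NOR)
SUM: 22  (via NOR)
HUB: 36  (via SUM)
LAR: 36  (via NOR)
QRY: 38  (via LAR)
MID: 39  (via ALP)
GRN: 42  (via SUM)
Shortest route: BRV–NOR–SUM–GRN = $42.

$42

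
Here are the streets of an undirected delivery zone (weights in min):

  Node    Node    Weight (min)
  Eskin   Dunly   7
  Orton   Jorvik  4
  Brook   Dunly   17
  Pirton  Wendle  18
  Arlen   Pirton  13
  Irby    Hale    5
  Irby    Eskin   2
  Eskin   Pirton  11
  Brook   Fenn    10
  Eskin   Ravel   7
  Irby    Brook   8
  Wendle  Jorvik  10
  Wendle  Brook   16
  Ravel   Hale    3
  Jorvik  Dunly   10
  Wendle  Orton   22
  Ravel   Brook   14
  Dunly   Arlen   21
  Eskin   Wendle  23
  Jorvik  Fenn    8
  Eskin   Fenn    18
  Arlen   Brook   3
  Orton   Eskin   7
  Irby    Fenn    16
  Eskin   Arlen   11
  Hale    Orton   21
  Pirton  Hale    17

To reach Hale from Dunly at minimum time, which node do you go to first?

Enumerating some paths:
Dunly → Eskin → Ravel → Hale: 7+7+3 = 17
Dunly → Eskin → Irby → Hale: 7+2+5 = 14
Dunly → Jorvik → Orton → Eskin → Irby → Hale: 10+4+7+2+5 = 28
Cheapest is Dunly → Eskin → Irby → Hale at 14 min.
So from Dunly the first move is to Eskin.

Eskin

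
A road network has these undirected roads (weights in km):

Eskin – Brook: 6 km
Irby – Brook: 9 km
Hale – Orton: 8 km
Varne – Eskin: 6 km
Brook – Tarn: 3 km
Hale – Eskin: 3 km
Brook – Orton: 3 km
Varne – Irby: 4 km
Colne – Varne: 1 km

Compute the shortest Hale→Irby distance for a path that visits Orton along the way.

20 km

Shortest Hale→Orton: Hale → Orton = 8
Best Orton to Irby: Orton → Brook → Irby costing 12
Total via Orton: 8 + 12 = 20 km.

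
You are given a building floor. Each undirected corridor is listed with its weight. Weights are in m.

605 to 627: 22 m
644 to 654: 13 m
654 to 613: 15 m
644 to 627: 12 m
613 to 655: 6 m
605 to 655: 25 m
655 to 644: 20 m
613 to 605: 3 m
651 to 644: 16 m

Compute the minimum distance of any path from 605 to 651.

Compare a few routes:
605 - 655 - 644 - 651: 25+20+16 = 61
605 - 613 - 654 - 644 - 651: 3+15+13+16 = 47
605 - 613 - 655 - 644 - 651: 3+6+20+16 = 45
605 - 627 - 644 - 651: 22+12+16 = 50
Cheapest is 605 - 613 - 655 - 644 - 651 at 45 m.

45 m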